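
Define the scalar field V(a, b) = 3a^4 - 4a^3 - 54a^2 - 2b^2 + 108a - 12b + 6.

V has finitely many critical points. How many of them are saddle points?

V separates as a function of a plus a function of b, so ∇V=0 decouples.
∂V/∂a = 12(a - 3)(a - 1)(a + 3) = 0 at a ∈ {-3, 1, 3}; ∂V/∂b = -4(b + 3) = 0 at b ∈ {-3}.
The Hessian is diagonal: diag(V_aa, V_bb). Second derivatives: V_aa(-3)=288, V_aa(1)=-96, V_aa(3)=144; V_bb(-3)=-4.
Saddle points occur where the two diagonal entries have opposite signs: (-3, -3), (3, -3). Count: 2.

2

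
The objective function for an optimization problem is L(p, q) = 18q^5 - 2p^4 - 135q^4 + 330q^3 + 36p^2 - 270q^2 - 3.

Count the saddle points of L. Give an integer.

L separates as a function of p plus a function of q, so ∇L=0 decouples.
∂L/∂p = -8p(p - 3)(p + 3) = 0 at p ∈ {-3, 0, 3}; ∂L/∂q = 90q(q - 3)(q - 2)(q - 1) = 0 at q ∈ {0, 1, 2, 3}.
The Hessian is diagonal: diag(L_pp, L_qq). Second derivatives: L_pp(-3)=-144, L_pp(0)=72, L_pp(3)=-144; L_qq(0)=-540, L_qq(1)=180, L_qq(2)=-180, L_qq(3)=540.
Saddle points occur where the two diagonal entries have opposite signs: (-3, 1), (-3, 3), (0, 0), (0, 2), (3, 1), (3, 3). Count: 6.

6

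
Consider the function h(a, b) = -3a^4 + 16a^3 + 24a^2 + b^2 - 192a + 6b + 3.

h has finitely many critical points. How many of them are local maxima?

0

h separates as a function of a plus a function of b, so ∇h=0 decouples.
∂h/∂a = -12(a - 4)(a - 2)(a + 2) = 0 at a ∈ {-2, 2, 4}; ∂h/∂b = 2(b + 3) = 0 at b ∈ {-3}.
The Hessian is diagonal: diag(h_aa, h_bb). Second derivatives: h_aa(-2)=-288, h_aa(2)=96, h_aa(4)=-144; h_bb(-3)=2.
Local maxima occur where both diagonal entries negative: none. Count: 0.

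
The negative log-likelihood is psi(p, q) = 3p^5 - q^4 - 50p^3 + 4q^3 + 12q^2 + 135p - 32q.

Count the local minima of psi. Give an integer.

2

psi separates as a function of p plus a function of q, so ∇psi=0 decouples.
∂psi/∂p = 15(p - 3)(p - 1)(p + 1)(p + 3) = 0 at p ∈ {-3, -1, 1, 3}; ∂psi/∂q = -4(q - 4)(q - 1)(q + 2) = 0 at q ∈ {-2, 1, 4}.
The Hessian is diagonal: diag(psi_pp, psi_qq). Second derivatives: psi_pp(-3)=-720, psi_pp(-1)=240, psi_pp(1)=-240, psi_pp(3)=720; psi_qq(-2)=-72, psi_qq(1)=36, psi_qq(4)=-72.
Local minima occur where both diagonal entries positive: (-1, 1), (3, 1). Count: 2.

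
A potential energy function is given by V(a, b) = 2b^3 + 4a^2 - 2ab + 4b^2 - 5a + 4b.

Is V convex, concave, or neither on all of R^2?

The term 2b^3 is cubic, so the Hessian is not constant.
∂²V/∂b² = 12b + 8, which takes both signs as b varies (negative for sufficiently negative b). A diagonal entry of the Hessian changing sign means the Hessian is neither positive- nor negative-semidefinite on all of R^2.

neither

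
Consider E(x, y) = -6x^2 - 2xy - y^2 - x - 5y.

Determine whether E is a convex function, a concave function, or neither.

E is quadratic, so its Hessian is the constant matrix H = [[-12, -2], [-2, -2]].
det(H) = 20, tr(H) = -14.
det(H) > 0 and tr(H) < 0, so H is negative definite everywhere: concave.

concave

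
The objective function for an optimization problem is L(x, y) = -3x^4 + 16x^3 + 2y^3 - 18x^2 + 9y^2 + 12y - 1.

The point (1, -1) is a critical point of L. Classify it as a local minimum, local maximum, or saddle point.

The mixed partial ∂²L/∂x∂y is 0, so the Hessian at any point is diag(L_xx, L_yy) = diag(12(-3x^2 + 8x - 3), 6(2y + 3)).
At (1, -1): H = diag(24, 6).
Both eigenvalues are positive, so H is positive definite: a local minimum.

local minimum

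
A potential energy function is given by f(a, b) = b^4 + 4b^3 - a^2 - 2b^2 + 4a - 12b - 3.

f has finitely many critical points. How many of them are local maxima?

1

f separates as a function of a plus a function of b, so ∇f=0 decouples.
∂f/∂a = -2(a - 2) = 0 at a ∈ {2}; ∂f/∂b = 4(b - 1)(b + 1)(b + 3) = 0 at b ∈ {-3, -1, 1}.
The Hessian is diagonal: diag(f_aa, f_bb). Second derivatives: f_aa(2)=-2; f_bb(-3)=32, f_bb(-1)=-16, f_bb(1)=32.
Local maxima occur where both diagonal entries negative: (2, -1). Count: 1.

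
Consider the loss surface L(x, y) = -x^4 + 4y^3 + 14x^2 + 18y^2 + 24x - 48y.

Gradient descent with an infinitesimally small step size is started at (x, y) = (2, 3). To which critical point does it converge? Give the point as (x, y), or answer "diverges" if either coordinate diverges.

(-1, 1)

L is separable, so gradient descent decouples: x follows -∂L/∂x, y follows -∂L/∂y.
∂L/∂x = -4(x - 3)(x + 1)(x + 2); at x=2 this is 48, so x decreases.
∂L/∂y = 12(y - 1)(y + 4); at y=3 this is 168, so y decreases.
x converges to its nearest critical value -1 (a local min of the x-part); y converges to 1. The iterate converges to (-1, 1).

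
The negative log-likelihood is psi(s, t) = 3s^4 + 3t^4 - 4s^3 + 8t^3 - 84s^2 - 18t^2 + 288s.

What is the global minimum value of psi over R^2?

psi(s,t) separates as P(s) + Q(t), so its minimum is min P + min Q.
P'(s) = 12(s - 3)(s - 2)(s + 4) vanishes at s ∈ {-4, 2, 3}; Q'(t) = 12t(t - 1)(t + 3) vanishes at t ∈ {-3, 0, 1}.
Local minima of P (where P''>0): P(-4)=-1472, P(3)=243. Local minima of Q: Q(-3)=-135, Q(1)=-7.
So the global minimum of psi is P(-4) + Q(-3) = -1472 − 135 = -1607, attained at (-4, -3).

-1607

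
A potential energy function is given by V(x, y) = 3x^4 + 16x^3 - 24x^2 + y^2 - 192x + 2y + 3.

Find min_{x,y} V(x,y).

V(x,y) separates as P(x) + Q(y) + 3, so its minimum is min P + min Q + 3.
P'(x) = 12(x - 2)(x + 2)(x + 4) vanishes at x ∈ {-4, -2, 2}; Q'(y) = 2y + 2 vanishes at y ∈ {-1}.
Local minima of P (where P''>0): P(-4)=128, P(2)=-304. Local minima of Q: Q(-1)=-1.
So the global minimum of V is P(2) + Q(-1) + 3 = -304 − 1 + 3 = -302, attained at (2, -1).

-302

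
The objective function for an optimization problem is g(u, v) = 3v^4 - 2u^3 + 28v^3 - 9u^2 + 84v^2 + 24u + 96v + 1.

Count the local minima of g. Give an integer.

2

g separates as a function of u plus a function of v, so ∇g=0 decouples.
∂g/∂u = -6(u - 1)(u + 4) = 0 at u ∈ {-4, 1}; ∂g/∂v = 12(v + 1)(v + 2)(v + 4) = 0 at v ∈ {-4, -2, -1}.
The Hessian is diagonal: diag(g_uu, g_vv). Second derivatives: g_uu(-4)=30, g_uu(1)=-30; g_vv(-4)=72, g_vv(-2)=-24, g_vv(-1)=36.
Local minima occur where both diagonal entries positive: (-4, -4), (-4, -1). Count: 2.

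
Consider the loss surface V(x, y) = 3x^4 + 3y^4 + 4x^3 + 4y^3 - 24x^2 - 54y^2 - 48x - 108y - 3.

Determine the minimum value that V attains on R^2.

V(x,y) separates as P(x) + Q(y) − 3, so its minimum is min P + min Q − 3.
P'(x) = 12(x - 2)(x + 1)(x + 2) vanishes at x ∈ {-2, -1, 2}; Q'(y) = 12(y - 3)(y + 1)(y + 3) vanishes at y ∈ {-3, -1, 3}.
Local minima of P (where P''>0): P(-2)=16, P(2)=-112. Local minima of Q: Q(-3)=-27, Q(3)=-459.
So the global minimum of V is P(2) + Q(3) − 3 = -112 − 459 − 3 = -574, attained at (2, 3).

-574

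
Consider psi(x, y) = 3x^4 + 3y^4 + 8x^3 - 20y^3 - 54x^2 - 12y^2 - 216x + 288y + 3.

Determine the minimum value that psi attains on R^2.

-1088

psi(x,y) separates as P(x) + Q(y) + 3, so its minimum is min P + min Q + 3.
P'(x) = 12(x - 3)(x + 2)(x + 3) vanishes at x ∈ {-3, -2, 3}; Q'(y) = 12(y - 4)(y - 3)(y + 2) vanishes at y ∈ {-2, 3, 4}.
Local minima of P (where P''>0): P(-3)=189, P(3)=-675. Local minima of Q: Q(-2)=-416, Q(4)=448.
So the global minimum of psi is P(3) + Q(-2) + 3 = -675 − 416 + 3 = -1088, attained at (3, -2).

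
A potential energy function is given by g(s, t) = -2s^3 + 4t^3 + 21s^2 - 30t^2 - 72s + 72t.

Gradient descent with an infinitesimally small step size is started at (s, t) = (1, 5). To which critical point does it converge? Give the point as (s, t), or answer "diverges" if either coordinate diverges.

(3, 3)

g is separable, so gradient descent decouples: s follows -∂g/∂s, t follows -∂g/∂t.
∂g/∂s = -6(s - 4)(s - 3); at s=1 this is -36, so s increases.
∂g/∂t = 12(t - 3)(t - 2); at t=5 this is 72, so t decreases.
s converges to its nearest critical value 3 (a local min of the s-part); t converges to 3. The iterate converges to (3, 3).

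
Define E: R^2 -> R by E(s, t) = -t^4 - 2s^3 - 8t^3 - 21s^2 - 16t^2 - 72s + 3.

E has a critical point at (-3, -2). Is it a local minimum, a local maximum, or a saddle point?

The mixed partial ∂²E/∂s∂t is 0, so the Hessian at any point is diag(E_ss, E_tt) = diag(-6(2s + 7), -4(3t^2 + 12t + 8)).
At (-3, -2): H = diag(-6, 16).
The eigenvalues have opposite signs, so H is indefinite: a saddle point.

saddle point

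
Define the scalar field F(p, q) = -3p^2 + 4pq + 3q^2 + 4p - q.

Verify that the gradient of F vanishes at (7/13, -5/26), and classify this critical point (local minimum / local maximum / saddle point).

∇F = (-6p + 4q + 4, 4p + 6q - 1); substituting (7/13, -5/26) gives ∇F = (0, 0), so (7/13, -5/26) is indeed a critical point.
The Hessian of F is constant: H = [[-6, 4], [4, 6]].
det(H) = (-6)·6 − 4² = -52.
Since det(H) < 0, H is indefinite and the critical point is a saddle point.

saddle point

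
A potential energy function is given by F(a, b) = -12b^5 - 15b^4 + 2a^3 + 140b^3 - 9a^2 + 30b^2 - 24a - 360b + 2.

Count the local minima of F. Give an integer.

2

F separates as a function of a plus a function of b, so ∇F=0 decouples.
∂F/∂a = 6(a - 4)(a + 1) = 0 at a ∈ {-1, 4}; ∂F/∂b = -60(b - 2)(b - 1)(b + 1)(b + 3) = 0 at b ∈ {-3, -1, 1, 2}.
The Hessian is diagonal: diag(F_aa, F_bb). Second derivatives: F_aa(-1)=-30, F_aa(4)=30; F_bb(-3)=2400, F_bb(-1)=-720, F_bb(1)=480, F_bb(2)=-900.
Local minima occur where both diagonal entries positive: (4, -3), (4, 1). Count: 2.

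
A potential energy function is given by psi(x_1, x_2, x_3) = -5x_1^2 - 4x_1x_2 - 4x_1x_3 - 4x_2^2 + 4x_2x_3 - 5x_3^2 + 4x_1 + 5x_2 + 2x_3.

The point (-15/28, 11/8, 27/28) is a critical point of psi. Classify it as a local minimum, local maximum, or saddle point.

local maximum

The Hessian is constant: H = [[-10, -4, -4], [-4, -8, 4], [-4, 4, -10]].
Leading principal minors: Δ₁ = -10, Δ₂ = 64, Δ₃ = -224.
The minors alternate sign starting negative (−, +, −), so H is negative definite: a local maximum.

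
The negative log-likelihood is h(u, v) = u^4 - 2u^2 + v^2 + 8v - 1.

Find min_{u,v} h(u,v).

-18

h(u,v) separates as P(u) + Q(v) − 1, so its minimum is min P + min Q − 1.
P'(u) = 4u(u - 1)(u + 1) vanishes at u ∈ {-1, 0, 1}; Q'(v) = 2v + 8 vanishes at v ∈ {-4}.
Local minima of P (where P''>0): P(-1)=-1, P(1)=-1. Local minima of Q: Q(-4)=-16.
So the global minimum of h is P(-1) + Q(-4) − 1 = -1 − 16 − 1 = -18, attained at (-1, -4).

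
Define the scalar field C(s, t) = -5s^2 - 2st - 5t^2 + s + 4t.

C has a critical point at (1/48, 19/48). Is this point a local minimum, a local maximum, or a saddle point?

The Hessian of C is constant: H = [[-10, -2], [-2, -10]].
det(H) = (-10)·(-10) − (-2)² = 96.
det(H) > 0 and tr(H) = -20 < 0, so H is negative definite and the point is a local maximum.

local maximum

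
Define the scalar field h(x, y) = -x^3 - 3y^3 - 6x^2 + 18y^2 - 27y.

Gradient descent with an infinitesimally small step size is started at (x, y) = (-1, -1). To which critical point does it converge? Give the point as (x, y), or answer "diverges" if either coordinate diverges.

(-4, 1)

h is separable, so gradient descent decouples: x follows -∂h/∂x, y follows -∂h/∂y.
∂h/∂x = -3x(x + 4); at x=-1 this is 9, so x decreases.
∂h/∂y = -9(y - 3)(y - 1); at y=-1 this is -72, so y increases.
x converges to its nearest critical value -4 (a local min of the x-part); y converges to 1. The iterate converges to (-4, 1).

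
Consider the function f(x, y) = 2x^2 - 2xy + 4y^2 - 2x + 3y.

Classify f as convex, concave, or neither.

f is quadratic, so its Hessian is the constant matrix H = [[4, -2], [-2, 8]].
det(H) = 28, tr(H) = 12.
det(H) > 0 and tr(H) > 0, so H is positive definite everywhere: convex.

convex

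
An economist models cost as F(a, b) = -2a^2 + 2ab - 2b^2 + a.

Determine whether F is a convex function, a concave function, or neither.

concave

F is quadratic, so its Hessian is the constant matrix H = [[-4, 2], [2, -4]].
det(H) = 12, tr(H) = -8.
det(H) > 0 and tr(H) < 0, so H is negative definite everywhere: concave.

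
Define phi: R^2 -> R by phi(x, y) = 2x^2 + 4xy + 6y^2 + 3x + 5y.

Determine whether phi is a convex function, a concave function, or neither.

convex

phi is quadratic, so its Hessian is the constant matrix H = [[4, 4], [4, 12]].
det(H) = 32, tr(H) = 16.
det(H) > 0 and tr(H) > 0, so H is positive definite everywhere: convex.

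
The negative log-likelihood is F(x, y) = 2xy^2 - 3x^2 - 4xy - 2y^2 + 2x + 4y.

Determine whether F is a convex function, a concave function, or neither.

neither

The term 2xy^2 is cubic, so the Hessian is not constant.
∂²F/∂y² = 4x - 4, which takes both signs as x varies (negative for sufficiently negative x). A diagonal entry of the Hessian changing sign means the Hessian is neither positive- nor negative-semidefinite on all of R^2.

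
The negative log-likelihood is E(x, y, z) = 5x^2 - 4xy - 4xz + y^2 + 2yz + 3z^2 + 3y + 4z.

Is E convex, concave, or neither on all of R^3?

convex

E is quadratic, so its Hessian is the constant matrix H = [[10, -4, -4], [-4, 2, 2], [-4, 2, 6]].
Leading principal minors: 10, 4, 16.
All positive ⇒ H ≻ 0 ⇒ convex.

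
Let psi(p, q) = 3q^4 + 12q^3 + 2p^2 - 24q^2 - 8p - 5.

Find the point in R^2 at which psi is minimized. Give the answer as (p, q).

(2, -4)

psi(p,q) separates as A(p) + B(q) − 5, so its minimum is min A + min B − 5.
A'(p) = 4p - 8 vanishes at p ∈ {2}; B'(q) = 12q(q - 1)(q + 4) vanishes at q ∈ {-4, 0, 1}.
Local minima of A (where A''>0): A(2)=-8. Local minima of B: B(-4)=-384, B(1)=-9.
So the global minimum of psi is A(2) + B(-4) − 5 = -8 − 384 − 5 = -397, attained at (2, -4).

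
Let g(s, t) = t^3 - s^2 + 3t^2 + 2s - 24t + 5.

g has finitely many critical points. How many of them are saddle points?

1

g separates as a function of s plus a function of t, so ∇g=0 decouples.
∂g/∂s = -2(s - 1) = 0 at s ∈ {1}; ∂g/∂t = 3(t - 2)(t + 4) = 0 at t ∈ {-4, 2}.
The Hessian is diagonal: diag(g_ss, g_tt). Second derivatives: g_ss(1)=-2; g_tt(-4)=-18, g_tt(2)=18.
Saddle points occur where the two diagonal entries have opposite signs: (1, 2). Count: 1.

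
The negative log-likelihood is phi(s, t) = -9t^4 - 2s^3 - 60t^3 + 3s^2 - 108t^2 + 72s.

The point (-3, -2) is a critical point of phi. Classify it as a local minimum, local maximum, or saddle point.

The mixed partial ∂²phi/∂s∂t is 0, so the Hessian at any point is diag(phi_ss, phi_tt) = diag(6(-2s + 1), -36(3t^2 + 10t + 6)).
At (-3, -2): H = diag(42, 72).
Both eigenvalues are positive, so H is positive definite: a local minimum.

local minimum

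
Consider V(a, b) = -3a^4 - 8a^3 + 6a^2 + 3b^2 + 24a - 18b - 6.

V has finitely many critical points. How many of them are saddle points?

V separates as a function of a plus a function of b, so ∇V=0 decouples.
∂V/∂a = -12(a - 1)(a + 1)(a + 2) = 0 at a ∈ {-2, -1, 1}; ∂V/∂b = 6(b - 3) = 0 at b ∈ {3}.
The Hessian is diagonal: diag(V_aa, V_bb). Second derivatives: V_aa(-2)=-36, V_aa(-1)=24, V_aa(1)=-72; V_bb(3)=6.
Saddle points occur where the two diagonal entries have opposite signs: (-2, 3), (1, 3). Count: 2.

2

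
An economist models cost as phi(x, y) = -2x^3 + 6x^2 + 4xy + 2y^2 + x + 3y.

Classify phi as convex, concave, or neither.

neither

The term -2x^3 is cubic, so the Hessian is not constant.
∂²phi/∂x² = -12x + 12, which takes both signs as x varies (negative for sufficiently large x). A diagonal entry of the Hessian changing sign means the Hessian is neither positive- nor negative-semidefinite on all of R^2.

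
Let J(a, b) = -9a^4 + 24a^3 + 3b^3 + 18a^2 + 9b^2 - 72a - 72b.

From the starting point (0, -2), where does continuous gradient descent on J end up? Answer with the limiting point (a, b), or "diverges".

J is separable, so gradient descent decouples: a follows -∂J/∂a, b follows -∂J/∂b.
∂J/∂a = -36(a - 2)(a - 1)(a + 1); at a=0 this is -72, so a increases.
∂J/∂b = 9(b - 2)(b + 4); at b=-2 this is -72, so b increases.
a converges to its nearest critical value 1 (a local min of the a-part); b converges to 2. The iterate converges to (1, 2).

(1, 2)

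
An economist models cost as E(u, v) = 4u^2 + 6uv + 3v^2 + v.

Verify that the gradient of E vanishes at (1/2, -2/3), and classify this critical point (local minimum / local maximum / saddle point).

local minimum

∇E = (8u + 6v, 6u + 6v + 1); substituting (1/2, -2/3) gives ∇E = (0, 0), so (1/2, -2/3) is indeed a critical point.
The Hessian of E is constant: H = [[8, 6], [6, 6]].
det(H) = 8·6 − 6² = 12.
det(H) > 0 and tr(H) = 14 > 0, so H is positive definite and the point is a local minimum.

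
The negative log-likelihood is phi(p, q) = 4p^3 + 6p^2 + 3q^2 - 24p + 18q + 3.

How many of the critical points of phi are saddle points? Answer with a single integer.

phi separates as a function of p plus a function of q, so ∇phi=0 decouples.
∂phi/∂p = 12(p - 1)(p + 2) = 0 at p ∈ {-2, 1}; ∂phi/∂q = 6(q + 3) = 0 at q ∈ {-3}.
The Hessian is diagonal: diag(phi_pp, phi_qq). Second derivatives: phi_pp(-2)=-36, phi_pp(1)=36; phi_qq(-3)=6.
Saddle points occur where the two diagonal entries have opposite signs: (-2, -3). Count: 1.

1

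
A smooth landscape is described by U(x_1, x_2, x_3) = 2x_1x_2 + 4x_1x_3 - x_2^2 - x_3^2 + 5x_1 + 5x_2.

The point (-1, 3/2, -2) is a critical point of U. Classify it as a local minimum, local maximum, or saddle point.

The Hessian is constant: H = [[0, 2, 4], [2, -2, 0], [4, 0, -2]].
Leading principal minors: Δ₁ = 0, Δ₂ = -4, Δ₃ = 40.
The minors fit neither the all-positive nor the alternating-sign pattern, so H is indefinite: a saddle point.

saddle point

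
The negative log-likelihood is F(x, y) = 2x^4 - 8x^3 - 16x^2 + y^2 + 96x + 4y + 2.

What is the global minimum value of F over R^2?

F(x,y) separates as P(x) + Q(y) + 2, so its minimum is min P + min Q + 2.
P'(x) = 8(x - 3)(x - 2)(x + 2) vanishes at x ∈ {-2, 2, 3}; Q'(y) = 2y + 4 vanishes at y ∈ {-2}.
Local minima of P (where P''>0): P(-2)=-160, P(3)=90. Local minima of Q: Q(-2)=-4.
So the global minimum of F is P(-2) + Q(-2) + 2 = -160 − 4 + 2 = -162, attained at (-2, -2).

-162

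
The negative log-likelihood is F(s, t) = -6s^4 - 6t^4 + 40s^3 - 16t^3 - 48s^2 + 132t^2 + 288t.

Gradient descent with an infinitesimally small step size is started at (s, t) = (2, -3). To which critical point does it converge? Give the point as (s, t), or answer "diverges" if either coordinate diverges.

(1, -1)

F is separable, so gradient descent decouples: s follows -∂F/∂s, t follows -∂F/∂t.
∂F/∂s = -24s(s - 4)(s - 1); at s=2 this is 96, so s decreases.
∂F/∂t = -24(t - 3)(t + 1)(t + 4); at t=-3 this is -288, so t increases.
s converges to its nearest critical value 1 (a local min of the s-part); t converges to -1. The iterate converges to (1, -1).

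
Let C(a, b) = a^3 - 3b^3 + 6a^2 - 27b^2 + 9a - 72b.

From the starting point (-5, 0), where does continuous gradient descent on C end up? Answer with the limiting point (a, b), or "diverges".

C is separable, so gradient descent decouples: a follows -∂C/∂a, b follows -∂C/∂b.
∂C/∂a = 3(a + 1)(a + 3); at a=-5 this is 24, so a decreases.
∂C/∂b = -9(b + 2)(b + 4); at b=0 this is -72, so b increases.
The a-coordinate has no critical point in that direction and runs off to infinity.

diverges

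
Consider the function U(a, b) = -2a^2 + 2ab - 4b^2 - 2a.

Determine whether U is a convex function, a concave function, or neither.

concave

U is quadratic, so its Hessian is the constant matrix H = [[-4, 2], [2, -8]].
det(H) = 28, tr(H) = -12.
det(H) > 0 and tr(H) < 0, so H is negative definite everywhere: concave.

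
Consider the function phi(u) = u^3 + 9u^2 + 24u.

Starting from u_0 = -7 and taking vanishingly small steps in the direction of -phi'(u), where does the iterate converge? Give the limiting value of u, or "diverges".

phi'(u) = 3(u + 2)(u + 4), so phi'(-7) = 45.
Gradient descent moves in the -phi' direction, i.e. u is decreasing.
There is no critical point below u=-7, and phi' keeps the same sign, so the iterate runs off to −∞.

diverges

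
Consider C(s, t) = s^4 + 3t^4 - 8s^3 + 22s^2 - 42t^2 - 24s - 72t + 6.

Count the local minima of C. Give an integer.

4

C separates as a function of s plus a function of t, so ∇C=0 decouples.
∂C/∂s = 4(s - 3)(s - 2)(s - 1) = 0 at s ∈ {1, 2, 3}; ∂C/∂t = 12(t - 3)(t + 1)(t + 2) = 0 at t ∈ {-2, -1, 3}.
The Hessian is diagonal: diag(C_ss, C_tt). Second derivatives: C_ss(1)=8, C_ss(2)=-4, C_ss(3)=8; C_tt(-2)=60, C_tt(-1)=-48, C_tt(3)=240.
Local minima occur where both diagonal entries positive: (1, -2), (1, 3), (3, -2), (3, 3). Count: 4.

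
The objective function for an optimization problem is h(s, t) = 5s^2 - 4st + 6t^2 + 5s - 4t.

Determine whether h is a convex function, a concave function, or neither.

convex

h is quadratic, so its Hessian is the constant matrix H = [[10, -4], [-4, 12]].
det(H) = 104, tr(H) = 22.
det(H) > 0 and tr(H) > 0, so H is positive definite everywhere: convex.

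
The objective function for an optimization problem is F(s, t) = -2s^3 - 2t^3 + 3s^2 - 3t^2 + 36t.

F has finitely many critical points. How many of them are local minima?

1

F separates as a function of s plus a function of t, so ∇F=0 decouples.
∂F/∂s = -6s(s - 1) = 0 at s ∈ {0, 1}; ∂F/∂t = -6(t - 2)(t + 3) = 0 at t ∈ {-3, 2}.
The Hessian is diagonal: diag(F_ss, F_tt). Second derivatives: F_ss(0)=6, F_ss(1)=-6; F_tt(-3)=30, F_tt(2)=-30.
Local minima occur where both diagonal entries positive: (0, -3). Count: 1.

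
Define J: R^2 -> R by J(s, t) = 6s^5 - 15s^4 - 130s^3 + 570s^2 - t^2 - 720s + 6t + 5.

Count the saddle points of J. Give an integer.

J separates as a function of s plus a function of t, so ∇J=0 decouples.
∂J/∂s = 30(s - 3)(s - 2)(s - 1)(s + 4) = 0 at s ∈ {-4, 1, 2, 3}; ∂J/∂t = -2(t - 3) = 0 at t ∈ {3}.
The Hessian is diagonal: diag(J_ss, J_tt). Second derivatives: J_ss(-4)=-6300, J_ss(1)=300, J_ss(2)=-180, J_ss(3)=420; J_tt(3)=-2.
Saddle points occur where the two diagonal entries have opposite signs: (1, 3), (3, 3). Count: 2.

2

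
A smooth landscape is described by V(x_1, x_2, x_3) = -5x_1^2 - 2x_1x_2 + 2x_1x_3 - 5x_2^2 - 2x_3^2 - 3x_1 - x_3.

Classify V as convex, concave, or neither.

concave

V is quadratic, so its Hessian is the constant matrix H = [[-10, -2, 2], [-2, -10, 0], [2, 0, -4]].
Leading principal minors: -10, 96, -344.
Signs alternate −, +, − ⇒ H ≺ 0 ⇒ concave.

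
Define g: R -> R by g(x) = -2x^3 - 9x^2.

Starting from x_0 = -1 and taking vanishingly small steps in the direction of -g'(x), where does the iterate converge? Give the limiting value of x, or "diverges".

-3

g'(x) = -6x(x + 3), so g'(-1) = 12.
Gradient descent moves in the -g' direction, i.e. x is decreasing.
The nearest critical point in that direction is x = -3, where g'' = 18 > 0 (a local minimum). The iterate converges there.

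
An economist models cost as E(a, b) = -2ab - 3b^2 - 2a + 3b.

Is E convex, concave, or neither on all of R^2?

E is quadratic, so its Hessian is the constant matrix H = [[0, -2], [-2, -6]].
det(H) = -4, tr(H) = -6.
det(H) < 0, so H is indefinite: neither convex nor concave.

neither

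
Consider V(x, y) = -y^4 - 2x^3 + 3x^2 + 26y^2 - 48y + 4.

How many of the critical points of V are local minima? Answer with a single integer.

1

V separates as a function of x plus a function of y, so ∇V=0 decouples.
∂V/∂x = -6x(x - 1) = 0 at x ∈ {0, 1}; ∂V/∂y = -4(y - 3)(y - 1)(y + 4) = 0 at y ∈ {-4, 1, 3}.
The Hessian is diagonal: diag(V_xx, V_yy). Second derivatives: V_xx(0)=6, V_xx(1)=-6; V_yy(-4)=-140, V_yy(1)=40, V_yy(3)=-56.
Local minima occur where both diagonal entries positive: (0, 1). Count: 1.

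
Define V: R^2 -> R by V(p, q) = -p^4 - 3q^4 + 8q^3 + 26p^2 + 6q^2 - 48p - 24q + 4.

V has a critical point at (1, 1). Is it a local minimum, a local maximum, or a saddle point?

The mixed partial ∂²V/∂p∂q is 0, so the Hessian at any point is diag(V_pp, V_qq) = diag(4(-3p^2 + 13), 12(-3q^2 + 4q + 1)).
At (1, 1): H = diag(40, 24).
Both eigenvalues are positive, so H is positive definite: a local minimum.

local minimum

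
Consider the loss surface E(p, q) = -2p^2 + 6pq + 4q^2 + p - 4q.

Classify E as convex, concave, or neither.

E is quadratic, so its Hessian is the constant matrix H = [[-4, 6], [6, 8]].
det(H) = -68, tr(H) = 4.
det(H) < 0, so H is indefinite: neither convex nor concave.

neither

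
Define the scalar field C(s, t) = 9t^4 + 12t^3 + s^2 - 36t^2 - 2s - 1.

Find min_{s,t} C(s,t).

-98

C(s,t) separates as P(s) + Q(t) − 1, so its minimum is min P + min Q − 1.
P'(s) = 2s - 2 vanishes at s ∈ {1}; Q'(t) = 36t(t - 1)(t + 2) vanishes at t ∈ {-2, 0, 1}.
Local minima of P (where P''>0): P(1)=-1. Local minima of Q: Q(-2)=-96, Q(1)=-15.
So the global minimum of C is P(1) + Q(-2) − 1 = -1 − 96 − 1 = -98, attained at (1, -2).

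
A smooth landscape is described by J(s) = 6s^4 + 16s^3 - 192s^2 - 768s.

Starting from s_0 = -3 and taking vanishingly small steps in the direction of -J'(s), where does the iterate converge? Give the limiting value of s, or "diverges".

-4

J'(s) = 24(s - 4)(s + 2)(s + 4), so J'(-3) = 168.
Gradient descent moves in the -J' direction, i.e. s is decreasing.
The nearest critical point in that direction is s = -4, where J'' = 384 > 0 (a local minimum). The iterate converges there.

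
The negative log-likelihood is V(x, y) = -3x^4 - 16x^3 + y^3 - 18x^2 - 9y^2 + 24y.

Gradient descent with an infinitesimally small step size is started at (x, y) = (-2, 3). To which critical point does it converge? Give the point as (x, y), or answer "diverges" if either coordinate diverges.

V is separable, so gradient descent decouples: x follows -∂V/∂x, y follows -∂V/∂y.
∂V/∂x = -12x(x + 1)(x + 3); at x=-2 this is -24, so x increases.
∂V/∂y = 3(y - 4)(y - 2); at y=3 this is -3, so y increases.
x converges to its nearest critical value -1 (a local min of the x-part); y converges to 4. The iterate converges to (-1, 4).

(-1, 4)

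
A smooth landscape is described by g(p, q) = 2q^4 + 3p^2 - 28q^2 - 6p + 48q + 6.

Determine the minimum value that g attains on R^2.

g(p,q) separates as A(p) + B(q) + 6, so its minimum is min A + min B + 6.
A'(p) = 6p - 6 vanishes at p ∈ {1}; B'(q) = 8(q - 2)(q - 1)(q + 3) vanishes at q ∈ {-3, 1, 2}.
Local minima of A (where A''>0): A(1)=-3. Local minima of B: B(-3)=-234, B(2)=16.
So the global minimum of g is A(1) + B(-3) + 6 = -3 − 234 + 6 = -231, attained at (1, -3).

-231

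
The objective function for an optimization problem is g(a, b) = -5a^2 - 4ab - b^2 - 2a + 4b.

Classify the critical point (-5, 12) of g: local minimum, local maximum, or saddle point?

local maximum

The Hessian of g is constant: H = [[-10, -4], [-4, -2]].
det(H) = (-10)·(-2) − (-4)² = 4.
det(H) > 0 and tr(H) = -12 < 0, so H is negative definite and the point is a local maximum.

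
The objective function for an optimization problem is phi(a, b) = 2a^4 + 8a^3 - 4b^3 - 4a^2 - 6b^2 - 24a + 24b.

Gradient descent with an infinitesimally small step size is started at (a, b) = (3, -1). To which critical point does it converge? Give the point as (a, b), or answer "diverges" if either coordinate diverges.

phi is separable, so gradient descent decouples: a follows -∂phi/∂a, b follows -∂phi/∂b.
∂phi/∂a = 8(a - 1)(a + 1)(a + 3); at a=3 this is 384, so a decreases.
∂phi/∂b = -12(b - 1)(b + 2); at b=-1 this is 24, so b decreases.
a converges to its nearest critical value 1 (a local min of the a-part); b converges to -2. The iterate converges to (1, -2).

(1, -2)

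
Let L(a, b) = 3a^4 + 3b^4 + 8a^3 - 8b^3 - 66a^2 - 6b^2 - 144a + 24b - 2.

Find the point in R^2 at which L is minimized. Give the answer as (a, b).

L(a,b) separates as P(a) + Q(b) − 2, so its minimum is min P + min Q − 2.
P'(a) = 12(a - 3)(a + 1)(a + 4) vanishes at a ∈ {-4, -1, 3}; Q'(b) = 12(b - 2)(b - 1)(b + 1) vanishes at b ∈ {-1, 1, 2}.
Local minima of P (where P''>0): P(-4)=-224, P(3)=-567. Local minima of Q: Q(-1)=-19, Q(2)=8.
So the global minimum of L is P(3) + Q(-1) − 2 = -567 − 19 − 2 = -588, attained at (3, -1).

(3, -1)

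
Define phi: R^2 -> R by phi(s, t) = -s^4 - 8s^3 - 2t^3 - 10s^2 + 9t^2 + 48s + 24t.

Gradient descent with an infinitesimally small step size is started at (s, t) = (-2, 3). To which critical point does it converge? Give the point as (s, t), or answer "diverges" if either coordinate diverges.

phi is separable, so gradient descent decouples: s follows -∂phi/∂s, t follows -∂phi/∂t.
∂phi/∂s = -4(s - 1)(s + 3)(s + 4); at s=-2 this is 24, so s decreases.
∂phi/∂t = -6(t - 4)(t + 1); at t=3 this is 24, so t decreases.
s converges to its nearest critical value -3 (a local min of the s-part); t converges to -1. The iterate converges to (-3, -1).

(-3, -1)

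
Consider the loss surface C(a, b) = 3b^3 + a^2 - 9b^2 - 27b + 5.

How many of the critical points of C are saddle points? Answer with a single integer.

1

C separates as a function of a plus a function of b, so ∇C=0 decouples.
∂C/∂a = 2a = 0 at a ∈ {0}; ∂C/∂b = 9(b - 3)(b + 1) = 0 at b ∈ {-1, 3}.
The Hessian is diagonal: diag(C_aa, C_bb). Second derivatives: C_aa(0)=2; C_bb(-1)=-36, C_bb(3)=36.
Saddle points occur where the two diagonal entries have opposite signs: (0, -1). Count: 1.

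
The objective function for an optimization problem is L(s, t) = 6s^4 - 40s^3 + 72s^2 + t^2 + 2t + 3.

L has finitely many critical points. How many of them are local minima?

L separates as a function of s plus a function of t, so ∇L=0 decouples.
∂L/∂s = 24s(s - 3)(s - 2) = 0 at s ∈ {0, 2, 3}; ∂L/∂t = 2(t + 1) = 0 at t ∈ {-1}.
The Hessian is diagonal: diag(L_ss, L_tt). Second derivatives: L_ss(0)=144, L_ss(2)=-48, L_ss(3)=72; L_tt(-1)=2.
Local minima occur where both diagonal entries positive: (0, -1), (3, -1). Count: 2.

2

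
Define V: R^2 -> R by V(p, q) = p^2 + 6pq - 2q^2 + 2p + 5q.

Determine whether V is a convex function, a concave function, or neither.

neither

V is quadratic, so its Hessian is the constant matrix H = [[2, 6], [6, -4]].
det(H) = -44, tr(H) = -2.
det(H) < 0, so H is indefinite: neither convex nor concave.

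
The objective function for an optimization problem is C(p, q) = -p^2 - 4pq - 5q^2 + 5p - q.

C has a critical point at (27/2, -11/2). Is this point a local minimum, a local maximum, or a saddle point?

The Hessian of C is constant: H = [[-2, -4], [-4, -10]].
det(H) = (-2)·(-10) − (-4)² = 4.
det(H) > 0 and tr(H) = -12 < 0, so H is negative definite and the point is a local maximum.

local maximum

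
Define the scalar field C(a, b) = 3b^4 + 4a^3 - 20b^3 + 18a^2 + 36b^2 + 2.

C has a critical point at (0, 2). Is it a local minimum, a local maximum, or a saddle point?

The mixed partial ∂²C/∂a∂b is 0, so the Hessian at any point is diag(C_aa, C_bb) = diag(12(2a + 3), 12(3b^2 - 10b + 6)).
At (0, 2): H = diag(36, -24).
The eigenvalues have opposite signs, so H is indefinite: a saddle point.

saddle point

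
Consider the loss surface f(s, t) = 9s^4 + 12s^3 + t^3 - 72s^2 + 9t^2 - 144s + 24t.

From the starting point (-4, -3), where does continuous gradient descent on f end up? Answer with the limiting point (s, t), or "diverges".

(-2, -2)

f is separable, so gradient descent decouples: s follows -∂f/∂s, t follows -∂f/∂t.
∂f/∂s = 36(s - 2)(s + 1)(s + 2); at s=-4 this is -1296, so s increases.
∂f/∂t = 3(t + 2)(t + 4); at t=-3 this is -3, so t increases.
s converges to its nearest critical value -2 (a local min of the s-part); t converges to -2. The iterate converges to (-2, -2).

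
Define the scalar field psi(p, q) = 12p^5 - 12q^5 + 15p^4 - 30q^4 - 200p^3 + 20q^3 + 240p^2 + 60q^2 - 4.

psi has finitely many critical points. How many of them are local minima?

psi separates as a function of p plus a function of q, so ∇psi=0 decouples.
∂psi/∂p = 60p(p - 2)(p - 1)(p + 4) = 0 at p ∈ {-4, 0, 1, 2}; ∂psi/∂q = -60q(q - 1)(q + 1)(q + 2) = 0 at q ∈ {-2, -1, 0, 1}.
The Hessian is diagonal: diag(psi_pp, psi_qq). Second derivatives: psi_pp(-4)=-7200, psi_pp(0)=480, psi_pp(1)=-300, psi_pp(2)=720; psi_qq(-2)=360, psi_qq(-1)=-120, psi_qq(0)=120, psi_qq(1)=-360.
Local minima occur where both diagonal entries positive: (0, -2), (0, 0), (2, -2), (2, 0). Count: 4.

4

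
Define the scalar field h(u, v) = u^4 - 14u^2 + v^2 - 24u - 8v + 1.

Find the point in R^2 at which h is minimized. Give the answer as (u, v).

h(u,v) separates as P(u) + Q(v) + 1, so its minimum is min P + min Q + 1.
P'(u) = 4(u - 3)(u + 1)(u + 2) vanishes at u ∈ {-2, -1, 3}; Q'(v) = 2v - 8 vanishes at v ∈ {4}.
Local minima of P (where P''>0): P(-2)=8, P(3)=-117. Local minima of Q: Q(4)=-16.
So the global minimum of h is P(3) + Q(4) + 1 = -117 − 16 + 1 = -132, attained at (3, 4).

(3, 4)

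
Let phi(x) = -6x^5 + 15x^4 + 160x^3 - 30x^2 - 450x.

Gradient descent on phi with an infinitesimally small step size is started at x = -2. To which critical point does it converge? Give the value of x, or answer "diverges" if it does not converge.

phi'(x) = -30(x - 5)(x - 1)(x + 1)(x + 3), so phi'(-2) = 630.
Gradient descent moves in the -phi' direction, i.e. x is decreasing.
The nearest critical point in that direction is x = -3, where phi'' = 1920 > 0 (a local minimum). The iterate converges there.

-3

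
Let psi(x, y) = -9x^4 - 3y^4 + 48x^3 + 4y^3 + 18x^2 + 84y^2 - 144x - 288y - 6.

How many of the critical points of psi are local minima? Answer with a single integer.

psi separates as a function of x plus a function of y, so ∇psi=0 decouples.
∂psi/∂x = -36(x - 4)(x - 1)(x + 1) = 0 at x ∈ {-1, 1, 4}; ∂psi/∂y = -12(y - 3)(y - 2)(y + 4) = 0 at y ∈ {-4, 2, 3}.
The Hessian is diagonal: diag(psi_xx, psi_yy). Second derivatives: psi_xx(-1)=-360, psi_xx(1)=216, psi_xx(4)=-540; psi_yy(-4)=-504, psi_yy(2)=72, psi_yy(3)=-84.
Local minima occur where both diagonal entries positive: (1, 2). Count: 1.

1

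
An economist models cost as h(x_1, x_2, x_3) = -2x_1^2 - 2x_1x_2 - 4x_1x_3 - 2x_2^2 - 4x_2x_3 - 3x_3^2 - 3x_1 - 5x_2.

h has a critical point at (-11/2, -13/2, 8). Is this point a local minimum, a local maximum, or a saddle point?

local maximum

The Hessian is constant: H = [[-4, -2, -4], [-2, -4, -4], [-4, -4, -6]].
Leading principal minors: Δ₁ = -4, Δ₂ = 12, Δ₃ = -8.
The minors alternate sign starting negative (−, +, −), so H is negative definite: a local maximum.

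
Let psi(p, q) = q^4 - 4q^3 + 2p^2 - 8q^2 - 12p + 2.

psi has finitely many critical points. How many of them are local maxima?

psi separates as a function of p plus a function of q, so ∇psi=0 decouples.
∂psi/∂p = 4(p - 3) = 0 at p ∈ {3}; ∂psi/∂q = 4q(q - 4)(q + 1) = 0 at q ∈ {-1, 0, 4}.
The Hessian is diagonal: diag(psi_pp, psi_qq). Second derivatives: psi_pp(3)=4; psi_qq(-1)=20, psi_qq(0)=-16, psi_qq(4)=80.
Local maxima occur where both diagonal entries negative: none. Count: 0.

0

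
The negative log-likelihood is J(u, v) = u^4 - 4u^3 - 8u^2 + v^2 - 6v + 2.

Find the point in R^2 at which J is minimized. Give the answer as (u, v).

(4, 3)

J(u,v) separates as P(u) + Q(v) + 2, so its minimum is min P + min Q + 2.
P'(u) = 4u(u - 4)(u + 1) vanishes at u ∈ {-1, 0, 4}; Q'(v) = 2v - 6 vanishes at v ∈ {3}.
Local minima of P (where P''>0): P(-1)=-3, P(4)=-128. Local minima of Q: Q(3)=-9.
So the global minimum of J is P(4) + Q(3) + 2 = -128 − 9 + 2 = -135, attained at (4, 3).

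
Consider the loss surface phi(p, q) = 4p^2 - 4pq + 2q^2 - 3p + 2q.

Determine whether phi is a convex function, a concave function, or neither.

phi is quadratic, so its Hessian is the constant matrix H = [[8, -4], [-4, 4]].
det(H) = 16, tr(H) = 12.
det(H) > 0 and tr(H) > 0, so H is positive definite everywhere: convex.

convex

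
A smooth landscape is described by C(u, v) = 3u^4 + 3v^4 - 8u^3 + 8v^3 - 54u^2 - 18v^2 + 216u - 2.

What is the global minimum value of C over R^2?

C(u,v) separates as P(u) + Q(v) − 2, so its minimum is min P + min Q − 2.
P'(u) = 12(u - 3)(u - 2)(u + 3) vanishes at u ∈ {-3, 2, 3}; Q'(v) = 12v(v - 1)(v + 3) vanishes at v ∈ {-3, 0, 1}.
Local minima of P (where P''>0): P(-3)=-675, P(3)=189. Local minima of Q: Q(-3)=-135, Q(1)=-7.
So the global minimum of C is P(-3) + Q(-3) − 2 = -675 − 135 − 2 = -812, attained at (-3, -3).

-812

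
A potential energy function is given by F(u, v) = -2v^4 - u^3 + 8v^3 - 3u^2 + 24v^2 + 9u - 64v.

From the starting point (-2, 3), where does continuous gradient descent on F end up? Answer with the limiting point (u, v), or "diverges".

(-3, 1)

F is separable, so gradient descent decouples: u follows -∂F/∂u, v follows -∂F/∂v.
∂F/∂u = -3(u - 1)(u + 3); at u=-2 this is 9, so u decreases.
∂F/∂v = -8(v - 4)(v - 1)(v + 2); at v=3 this is 80, so v decreases.
u converges to its nearest critical value -3 (a local min of the u-part); v converges to 1. The iterate converges to (-3, 1).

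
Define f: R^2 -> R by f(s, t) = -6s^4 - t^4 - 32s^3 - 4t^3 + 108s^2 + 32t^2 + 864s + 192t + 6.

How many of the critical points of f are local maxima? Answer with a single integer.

f separates as a function of s plus a function of t, so ∇f=0 decouples.
∂f/∂s = -24(s - 3)(s + 3)(s + 4) = 0 at s ∈ {-4, -3, 3}; ∂f/∂t = -4(t - 4)(t + 3)(t + 4) = 0 at t ∈ {-4, -3, 4}.
The Hessian is diagonal: diag(f_ss, f_tt). Second derivatives: f_ss(-4)=-168, f_ss(-3)=144, f_ss(3)=-1008; f_tt(-4)=-32, f_tt(-3)=28, f_tt(4)=-224.
Local maxima occur where both diagonal entries negative: (-4, -4), (-4, 4), (3, -4), (3, 4). Count: 4.

4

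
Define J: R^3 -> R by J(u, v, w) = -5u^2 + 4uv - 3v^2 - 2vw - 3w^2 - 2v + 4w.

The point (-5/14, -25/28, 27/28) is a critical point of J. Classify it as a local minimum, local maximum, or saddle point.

local maximum

The Hessian is constant: H = [[-10, 4, 0], [4, -6, -2], [0, -2, -6]].
Leading principal minors: Δ₁ = -10, Δ₂ = 44, Δ₃ = -224.
The minors alternate sign starting negative (−, +, −), so H is negative definite: a local maximum.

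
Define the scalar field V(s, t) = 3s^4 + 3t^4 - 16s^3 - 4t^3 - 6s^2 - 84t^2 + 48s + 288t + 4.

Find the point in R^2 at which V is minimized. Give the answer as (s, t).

(4, -4)

V(s,t) separates as P(s) + Q(t) + 4, so its minimum is min P + min Q + 4.
P'(s) = 12(s - 4)(s - 1)(s + 1) vanishes at s ∈ {-1, 1, 4}; Q'(t) = 12(t - 3)(t - 2)(t + 4) vanishes at t ∈ {-4, 2, 3}.
Local minima of P (where P''>0): P(-1)=-35, P(4)=-160. Local minima of Q: Q(-4)=-1472, Q(3)=243.
So the global minimum of V is P(4) + Q(-4) + 4 = -160 − 1472 + 4 = -1628, attained at (4, -4).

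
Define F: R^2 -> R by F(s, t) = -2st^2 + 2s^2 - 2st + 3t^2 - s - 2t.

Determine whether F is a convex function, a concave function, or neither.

The term -2st^2 is cubic, so the Hessian is not constant.
∂²F/∂t² = -4s + 6, which takes both signs as s varies (negative for sufficiently large s). A diagonal entry of the Hessian changing sign means the Hessian is neither positive- nor negative-semidefinite on all of R^2.

neither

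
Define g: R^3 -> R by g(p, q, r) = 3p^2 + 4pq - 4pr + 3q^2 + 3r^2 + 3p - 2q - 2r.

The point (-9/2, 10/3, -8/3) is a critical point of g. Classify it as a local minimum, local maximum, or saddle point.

The Hessian is constant: H = [[6, 4, -4], [4, 6, 0], [-4, 0, 6]].
Leading principal minors: Δ₁ = 6, Δ₂ = 20, Δ₃ = 24.
All leading minors are positive, so H is positive definite: a local minimum.

local minimum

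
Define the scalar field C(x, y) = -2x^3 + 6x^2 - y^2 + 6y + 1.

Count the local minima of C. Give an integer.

C separates as a function of x plus a function of y, so ∇C=0 decouples.
∂C/∂x = -6x(x - 2) = 0 at x ∈ {0, 2}; ∂C/∂y = -2(y - 3) = 0 at y ∈ {3}.
The Hessian is diagonal: diag(C_xx, C_yy). Second derivatives: C_xx(0)=12, C_xx(2)=-12; C_yy(3)=-2.
Local minima occur where both diagonal entries positive: none. Count: 0.

0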